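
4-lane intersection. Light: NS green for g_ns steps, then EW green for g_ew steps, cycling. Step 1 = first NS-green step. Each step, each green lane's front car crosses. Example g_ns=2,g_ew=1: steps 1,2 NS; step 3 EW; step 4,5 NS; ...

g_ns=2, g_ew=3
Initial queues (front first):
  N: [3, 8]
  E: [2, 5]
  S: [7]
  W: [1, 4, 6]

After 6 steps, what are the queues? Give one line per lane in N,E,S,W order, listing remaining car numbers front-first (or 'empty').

Step 1 [NS]: N:car3-GO,E:wait,S:car7-GO,W:wait | queues: N=1 E=2 S=0 W=3
Step 2 [NS]: N:car8-GO,E:wait,S:empty,W:wait | queues: N=0 E=2 S=0 W=3
Step 3 [EW]: N:wait,E:car2-GO,S:wait,W:car1-GO | queues: N=0 E=1 S=0 W=2
Step 4 [EW]: N:wait,E:car5-GO,S:wait,W:car4-GO | queues: N=0 E=0 S=0 W=1
Step 5 [EW]: N:wait,E:empty,S:wait,W:car6-GO | queues: N=0 E=0 S=0 W=0

N: empty
E: empty
S: empty
W: empty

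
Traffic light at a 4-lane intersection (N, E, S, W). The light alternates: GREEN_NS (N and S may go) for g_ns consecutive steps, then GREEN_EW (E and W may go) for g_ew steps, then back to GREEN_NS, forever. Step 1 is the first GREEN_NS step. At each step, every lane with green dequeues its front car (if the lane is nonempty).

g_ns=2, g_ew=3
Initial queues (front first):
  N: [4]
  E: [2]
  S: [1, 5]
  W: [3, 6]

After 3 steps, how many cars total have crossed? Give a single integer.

Answer: 5

Derivation:
Step 1 [NS]: N:car4-GO,E:wait,S:car1-GO,W:wait | queues: N=0 E=1 S=1 W=2
Step 2 [NS]: N:empty,E:wait,S:car5-GO,W:wait | queues: N=0 E=1 S=0 W=2
Step 3 [EW]: N:wait,E:car2-GO,S:wait,W:car3-GO | queues: N=0 E=0 S=0 W=1
Cars crossed by step 3: 5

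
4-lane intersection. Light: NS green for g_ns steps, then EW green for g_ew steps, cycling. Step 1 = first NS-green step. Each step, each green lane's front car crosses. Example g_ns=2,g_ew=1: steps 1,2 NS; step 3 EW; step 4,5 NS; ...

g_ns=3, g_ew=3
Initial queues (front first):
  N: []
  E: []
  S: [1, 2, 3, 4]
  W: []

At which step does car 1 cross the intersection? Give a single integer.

Step 1 [NS]: N:empty,E:wait,S:car1-GO,W:wait | queues: N=0 E=0 S=3 W=0
Step 2 [NS]: N:empty,E:wait,S:car2-GO,W:wait | queues: N=0 E=0 S=2 W=0
Step 3 [NS]: N:empty,E:wait,S:car3-GO,W:wait | queues: N=0 E=0 S=1 W=0
Step 4 [EW]: N:wait,E:empty,S:wait,W:empty | queues: N=0 E=0 S=1 W=0
Step 5 [EW]: N:wait,E:empty,S:wait,W:empty | queues: N=0 E=0 S=1 W=0
Step 6 [EW]: N:wait,E:empty,S:wait,W:empty | queues: N=0 E=0 S=1 W=0
Step 7 [NS]: N:empty,E:wait,S:car4-GO,W:wait | queues: N=0 E=0 S=0 W=0
Car 1 crosses at step 1

1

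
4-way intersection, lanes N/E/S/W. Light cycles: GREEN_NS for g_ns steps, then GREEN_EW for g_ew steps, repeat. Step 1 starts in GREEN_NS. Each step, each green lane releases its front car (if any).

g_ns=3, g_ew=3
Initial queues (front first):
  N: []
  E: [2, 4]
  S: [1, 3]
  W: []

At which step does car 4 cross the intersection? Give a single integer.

Step 1 [NS]: N:empty,E:wait,S:car1-GO,W:wait | queues: N=0 E=2 S=1 W=0
Step 2 [NS]: N:empty,E:wait,S:car3-GO,W:wait | queues: N=0 E=2 S=0 W=0
Step 3 [NS]: N:empty,E:wait,S:empty,W:wait | queues: N=0 E=2 S=0 W=0
Step 4 [EW]: N:wait,E:car2-GO,S:wait,W:empty | queues: N=0 E=1 S=0 W=0
Step 5 [EW]: N:wait,E:car4-GO,S:wait,W:empty | queues: N=0 E=0 S=0 W=0
Car 4 crosses at step 5

5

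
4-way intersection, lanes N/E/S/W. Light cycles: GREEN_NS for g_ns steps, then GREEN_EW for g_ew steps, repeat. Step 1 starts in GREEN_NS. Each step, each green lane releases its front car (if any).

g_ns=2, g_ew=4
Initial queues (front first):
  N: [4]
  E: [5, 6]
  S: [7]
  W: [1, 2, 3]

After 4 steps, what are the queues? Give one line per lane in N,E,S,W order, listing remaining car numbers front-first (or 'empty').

Step 1 [NS]: N:car4-GO,E:wait,S:car7-GO,W:wait | queues: N=0 E=2 S=0 W=3
Step 2 [NS]: N:empty,E:wait,S:empty,W:wait | queues: N=0 E=2 S=0 W=3
Step 3 [EW]: N:wait,E:car5-GO,S:wait,W:car1-GO | queues: N=0 E=1 S=0 W=2
Step 4 [EW]: N:wait,E:car6-GO,S:wait,W:car2-GO | queues: N=0 E=0 S=0 W=1

N: empty
E: empty
S: empty
W: 3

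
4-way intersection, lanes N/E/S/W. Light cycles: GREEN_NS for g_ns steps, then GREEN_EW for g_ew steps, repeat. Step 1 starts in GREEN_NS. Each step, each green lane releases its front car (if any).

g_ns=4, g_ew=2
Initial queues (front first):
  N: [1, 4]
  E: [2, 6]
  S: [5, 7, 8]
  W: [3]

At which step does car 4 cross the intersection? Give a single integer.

Step 1 [NS]: N:car1-GO,E:wait,S:car5-GO,W:wait | queues: N=1 E=2 S=2 W=1
Step 2 [NS]: N:car4-GO,E:wait,S:car7-GO,W:wait | queues: N=0 E=2 S=1 W=1
Step 3 [NS]: N:empty,E:wait,S:car8-GO,W:wait | queues: N=0 E=2 S=0 W=1
Step 4 [NS]: N:empty,E:wait,S:empty,W:wait | queues: N=0 E=2 S=0 W=1
Step 5 [EW]: N:wait,E:car2-GO,S:wait,W:car3-GO | queues: N=0 E=1 S=0 W=0
Step 6 [EW]: N:wait,E:car6-GO,S:wait,W:empty | queues: N=0 E=0 S=0 W=0
Car 4 crosses at step 2

2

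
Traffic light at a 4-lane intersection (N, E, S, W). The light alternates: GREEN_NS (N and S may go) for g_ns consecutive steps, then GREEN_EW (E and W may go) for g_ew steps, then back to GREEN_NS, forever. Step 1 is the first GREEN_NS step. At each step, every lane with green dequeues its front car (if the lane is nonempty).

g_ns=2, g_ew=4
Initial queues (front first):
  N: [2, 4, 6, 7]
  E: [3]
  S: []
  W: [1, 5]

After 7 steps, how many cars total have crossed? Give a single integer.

Step 1 [NS]: N:car2-GO,E:wait,S:empty,W:wait | queues: N=3 E=1 S=0 W=2
Step 2 [NS]: N:car4-GO,E:wait,S:empty,W:wait | queues: N=2 E=1 S=0 W=2
Step 3 [EW]: N:wait,E:car3-GO,S:wait,W:car1-GO | queues: N=2 E=0 S=0 W=1
Step 4 [EW]: N:wait,E:empty,S:wait,W:car5-GO | queues: N=2 E=0 S=0 W=0
Step 5 [EW]: N:wait,E:empty,S:wait,W:empty | queues: N=2 E=0 S=0 W=0
Step 6 [EW]: N:wait,E:empty,S:wait,W:empty | queues: N=2 E=0 S=0 W=0
Step 7 [NS]: N:car6-GO,E:wait,S:empty,W:wait | queues: N=1 E=0 S=0 W=0
Cars crossed by step 7: 6

Answer: 6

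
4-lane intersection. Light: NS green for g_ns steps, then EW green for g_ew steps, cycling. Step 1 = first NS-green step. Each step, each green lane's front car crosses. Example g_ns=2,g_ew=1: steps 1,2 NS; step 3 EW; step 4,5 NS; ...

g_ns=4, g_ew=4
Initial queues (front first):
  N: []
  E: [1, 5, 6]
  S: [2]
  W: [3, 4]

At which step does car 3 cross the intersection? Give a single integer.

Step 1 [NS]: N:empty,E:wait,S:car2-GO,W:wait | queues: N=0 E=3 S=0 W=2
Step 2 [NS]: N:empty,E:wait,S:empty,W:wait | queues: N=0 E=3 S=0 W=2
Step 3 [NS]: N:empty,E:wait,S:empty,W:wait | queues: N=0 E=3 S=0 W=2
Step 4 [NS]: N:empty,E:wait,S:empty,W:wait | queues: N=0 E=3 S=0 W=2
Step 5 [EW]: N:wait,E:car1-GO,S:wait,W:car3-GO | queues: N=0 E=2 S=0 W=1
Step 6 [EW]: N:wait,E:car5-GO,S:wait,W:car4-GO | queues: N=0 E=1 S=0 W=0
Step 7 [EW]: N:wait,E:car6-GO,S:wait,W:empty | queues: N=0 E=0 S=0 W=0
Car 3 crosses at step 5

5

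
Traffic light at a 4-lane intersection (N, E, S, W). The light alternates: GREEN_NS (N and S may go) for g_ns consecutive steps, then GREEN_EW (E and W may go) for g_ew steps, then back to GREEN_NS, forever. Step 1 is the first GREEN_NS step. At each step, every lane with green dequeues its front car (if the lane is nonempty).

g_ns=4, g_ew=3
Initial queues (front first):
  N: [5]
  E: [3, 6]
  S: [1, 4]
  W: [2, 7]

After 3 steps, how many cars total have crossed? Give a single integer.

Answer: 3

Derivation:
Step 1 [NS]: N:car5-GO,E:wait,S:car1-GO,W:wait | queues: N=0 E=2 S=1 W=2
Step 2 [NS]: N:empty,E:wait,S:car4-GO,W:wait | queues: N=0 E=2 S=0 W=2
Step 3 [NS]: N:empty,E:wait,S:empty,W:wait | queues: N=0 E=2 S=0 W=2
Cars crossed by step 3: 3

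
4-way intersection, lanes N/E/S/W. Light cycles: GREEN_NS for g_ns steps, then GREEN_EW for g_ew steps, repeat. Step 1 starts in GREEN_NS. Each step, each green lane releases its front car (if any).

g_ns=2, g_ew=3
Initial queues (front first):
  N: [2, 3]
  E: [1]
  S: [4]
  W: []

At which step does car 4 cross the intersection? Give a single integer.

Step 1 [NS]: N:car2-GO,E:wait,S:car4-GO,W:wait | queues: N=1 E=1 S=0 W=0
Step 2 [NS]: N:car3-GO,E:wait,S:empty,W:wait | queues: N=0 E=1 S=0 W=0
Step 3 [EW]: N:wait,E:car1-GO,S:wait,W:empty | queues: N=0 E=0 S=0 W=0
Car 4 crosses at step 1

1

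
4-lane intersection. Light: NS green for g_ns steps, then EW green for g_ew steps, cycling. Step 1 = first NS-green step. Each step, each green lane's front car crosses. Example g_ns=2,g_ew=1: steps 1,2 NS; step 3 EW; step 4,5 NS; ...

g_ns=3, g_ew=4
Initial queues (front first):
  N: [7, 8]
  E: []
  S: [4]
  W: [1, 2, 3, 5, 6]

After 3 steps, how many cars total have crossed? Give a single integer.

Step 1 [NS]: N:car7-GO,E:wait,S:car4-GO,W:wait | queues: N=1 E=0 S=0 W=5
Step 2 [NS]: N:car8-GO,E:wait,S:empty,W:wait | queues: N=0 E=0 S=0 W=5
Step 3 [NS]: N:empty,E:wait,S:empty,W:wait | queues: N=0 E=0 S=0 W=5
Cars crossed by step 3: 3

Answer: 3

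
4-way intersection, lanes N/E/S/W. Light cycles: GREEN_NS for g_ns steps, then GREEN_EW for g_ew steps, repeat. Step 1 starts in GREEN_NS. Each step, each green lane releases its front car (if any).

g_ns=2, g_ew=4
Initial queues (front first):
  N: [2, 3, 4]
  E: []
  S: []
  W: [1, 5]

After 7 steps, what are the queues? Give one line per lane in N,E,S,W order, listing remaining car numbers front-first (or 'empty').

Step 1 [NS]: N:car2-GO,E:wait,S:empty,W:wait | queues: N=2 E=0 S=0 W=2
Step 2 [NS]: N:car3-GO,E:wait,S:empty,W:wait | queues: N=1 E=0 S=0 W=2
Step 3 [EW]: N:wait,E:empty,S:wait,W:car1-GO | queues: N=1 E=0 S=0 W=1
Step 4 [EW]: N:wait,E:empty,S:wait,W:car5-GO | queues: N=1 E=0 S=0 W=0
Step 5 [EW]: N:wait,E:empty,S:wait,W:empty | queues: N=1 E=0 S=0 W=0
Step 6 [EW]: N:wait,E:empty,S:wait,W:empty | queues: N=1 E=0 S=0 W=0
Step 7 [NS]: N:car4-GO,E:wait,S:empty,W:wait | queues: N=0 E=0 S=0 W=0

N: empty
E: empty
S: empty
W: empty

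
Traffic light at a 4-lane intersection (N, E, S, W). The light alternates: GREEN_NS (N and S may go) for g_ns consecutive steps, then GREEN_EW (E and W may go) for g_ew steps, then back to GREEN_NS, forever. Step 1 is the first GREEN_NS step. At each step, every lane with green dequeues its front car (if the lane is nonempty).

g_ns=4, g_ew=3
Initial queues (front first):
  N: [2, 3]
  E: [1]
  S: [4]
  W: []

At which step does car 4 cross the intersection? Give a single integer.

Step 1 [NS]: N:car2-GO,E:wait,S:car4-GO,W:wait | queues: N=1 E=1 S=0 W=0
Step 2 [NS]: N:car3-GO,E:wait,S:empty,W:wait | queues: N=0 E=1 S=0 W=0
Step 3 [NS]: N:empty,E:wait,S:empty,W:wait | queues: N=0 E=1 S=0 W=0
Step 4 [NS]: N:empty,E:wait,S:empty,W:wait | queues: N=0 E=1 S=0 W=0
Step 5 [EW]: N:wait,E:car1-GO,S:wait,W:empty | queues: N=0 E=0 S=0 W=0
Car 4 crosses at step 1

1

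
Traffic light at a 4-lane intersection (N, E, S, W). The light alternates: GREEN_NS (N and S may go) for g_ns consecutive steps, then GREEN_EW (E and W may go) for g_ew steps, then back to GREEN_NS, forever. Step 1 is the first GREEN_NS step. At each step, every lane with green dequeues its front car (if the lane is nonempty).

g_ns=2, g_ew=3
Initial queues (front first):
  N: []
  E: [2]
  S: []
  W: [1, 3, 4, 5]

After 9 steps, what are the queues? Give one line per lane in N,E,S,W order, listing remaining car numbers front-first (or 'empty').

Step 1 [NS]: N:empty,E:wait,S:empty,W:wait | queues: N=0 E=1 S=0 W=4
Step 2 [NS]: N:empty,E:wait,S:empty,W:wait | queues: N=0 E=1 S=0 W=4
Step 3 [EW]: N:wait,E:car2-GO,S:wait,W:car1-GO | queues: N=0 E=0 S=0 W=3
Step 4 [EW]: N:wait,E:empty,S:wait,W:car3-GO | queues: N=0 E=0 S=0 W=2
Step 5 [EW]: N:wait,E:empty,S:wait,W:car4-GO | queues: N=0 E=0 S=0 W=1
Step 6 [NS]: N:empty,E:wait,S:empty,W:wait | queues: N=0 E=0 S=0 W=1
Step 7 [NS]: N:empty,E:wait,S:empty,W:wait | queues: N=0 E=0 S=0 W=1
Step 8 [EW]: N:wait,E:empty,S:wait,W:car5-GO | queues: N=0 E=0 S=0 W=0

N: empty
E: empty
S: empty
W: empty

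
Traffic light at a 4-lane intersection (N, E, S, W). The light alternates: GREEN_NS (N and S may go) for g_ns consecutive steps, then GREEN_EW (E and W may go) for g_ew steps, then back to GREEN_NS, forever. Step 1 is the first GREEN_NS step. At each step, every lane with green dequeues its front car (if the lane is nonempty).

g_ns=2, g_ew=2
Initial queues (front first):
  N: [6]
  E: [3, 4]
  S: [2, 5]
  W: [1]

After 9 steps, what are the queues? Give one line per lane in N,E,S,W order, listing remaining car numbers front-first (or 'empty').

Step 1 [NS]: N:car6-GO,E:wait,S:car2-GO,W:wait | queues: N=0 E=2 S=1 W=1
Step 2 [NS]: N:empty,E:wait,S:car5-GO,W:wait | queues: N=0 E=2 S=0 W=1
Step 3 [EW]: N:wait,E:car3-GO,S:wait,W:car1-GO | queues: N=0 E=1 S=0 W=0
Step 4 [EW]: N:wait,E:car4-GO,S:wait,W:empty | queues: N=0 E=0 S=0 W=0

N: empty
E: empty
S: empty
W: empty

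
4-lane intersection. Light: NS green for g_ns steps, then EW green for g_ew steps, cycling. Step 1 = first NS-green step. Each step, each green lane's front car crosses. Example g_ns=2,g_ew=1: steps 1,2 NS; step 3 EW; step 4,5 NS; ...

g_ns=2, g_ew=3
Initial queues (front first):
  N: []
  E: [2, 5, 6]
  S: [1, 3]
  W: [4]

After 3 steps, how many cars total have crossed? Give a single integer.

Answer: 4

Derivation:
Step 1 [NS]: N:empty,E:wait,S:car1-GO,W:wait | queues: N=0 E=3 S=1 W=1
Step 2 [NS]: N:empty,E:wait,S:car3-GO,W:wait | queues: N=0 E=3 S=0 W=1
Step 3 [EW]: N:wait,E:car2-GO,S:wait,W:car4-GO | queues: N=0 E=2 S=0 W=0
Cars crossed by step 3: 4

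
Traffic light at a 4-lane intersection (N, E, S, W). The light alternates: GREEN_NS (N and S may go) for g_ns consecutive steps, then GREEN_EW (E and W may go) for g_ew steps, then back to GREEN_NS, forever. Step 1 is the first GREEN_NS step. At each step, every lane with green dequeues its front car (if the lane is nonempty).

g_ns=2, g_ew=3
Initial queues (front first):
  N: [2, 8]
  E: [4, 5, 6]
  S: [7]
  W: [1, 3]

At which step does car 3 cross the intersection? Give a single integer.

Step 1 [NS]: N:car2-GO,E:wait,S:car7-GO,W:wait | queues: N=1 E=3 S=0 W=2
Step 2 [NS]: N:car8-GO,E:wait,S:empty,W:wait | queues: N=0 E=3 S=0 W=2
Step 3 [EW]: N:wait,E:car4-GO,S:wait,W:car1-GO | queues: N=0 E=2 S=0 W=1
Step 4 [EW]: N:wait,E:car5-GO,S:wait,W:car3-GO | queues: N=0 E=1 S=0 W=0
Step 5 [EW]: N:wait,E:car6-GO,S:wait,W:empty | queues: N=0 E=0 S=0 W=0
Car 3 crosses at step 4

4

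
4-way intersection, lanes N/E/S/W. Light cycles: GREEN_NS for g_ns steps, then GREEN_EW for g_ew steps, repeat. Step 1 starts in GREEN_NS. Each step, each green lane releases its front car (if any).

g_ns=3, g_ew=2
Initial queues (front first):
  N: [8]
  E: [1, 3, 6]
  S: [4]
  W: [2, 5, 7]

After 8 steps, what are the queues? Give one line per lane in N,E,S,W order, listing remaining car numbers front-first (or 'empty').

Step 1 [NS]: N:car8-GO,E:wait,S:car4-GO,W:wait | queues: N=0 E=3 S=0 W=3
Step 2 [NS]: N:empty,E:wait,S:empty,W:wait | queues: N=0 E=3 S=0 W=3
Step 3 [NS]: N:empty,E:wait,S:empty,W:wait | queues: N=0 E=3 S=0 W=3
Step 4 [EW]: N:wait,E:car1-GO,S:wait,W:car2-GO | queues: N=0 E=2 S=0 W=2
Step 5 [EW]: N:wait,E:car3-GO,S:wait,W:car5-GO | queues: N=0 E=1 S=0 W=1
Step 6 [NS]: N:empty,E:wait,S:empty,W:wait | queues: N=0 E=1 S=0 W=1
Step 7 [NS]: N:empty,E:wait,S:empty,W:wait | queues: N=0 E=1 S=0 W=1
Step 8 [NS]: N:empty,E:wait,S:empty,W:wait | queues: N=0 E=1 S=0 W=1

N: empty
E: 6
S: empty
W: 7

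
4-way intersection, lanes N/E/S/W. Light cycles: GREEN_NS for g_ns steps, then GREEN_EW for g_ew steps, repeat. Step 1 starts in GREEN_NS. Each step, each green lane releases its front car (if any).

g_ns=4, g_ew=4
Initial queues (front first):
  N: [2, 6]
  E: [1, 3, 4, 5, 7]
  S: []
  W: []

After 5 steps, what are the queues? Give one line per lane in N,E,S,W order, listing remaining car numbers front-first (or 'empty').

Step 1 [NS]: N:car2-GO,E:wait,S:empty,W:wait | queues: N=1 E=5 S=0 W=0
Step 2 [NS]: N:car6-GO,E:wait,S:empty,W:wait | queues: N=0 E=5 S=0 W=0
Step 3 [NS]: N:empty,E:wait,S:empty,W:wait | queues: N=0 E=5 S=0 W=0
Step 4 [NS]: N:empty,E:wait,S:empty,W:wait | queues: N=0 E=5 S=0 W=0
Step 5 [EW]: N:wait,E:car1-GO,S:wait,W:empty | queues: N=0 E=4 S=0 W=0

N: empty
E: 3 4 5 7
S: empty
W: empty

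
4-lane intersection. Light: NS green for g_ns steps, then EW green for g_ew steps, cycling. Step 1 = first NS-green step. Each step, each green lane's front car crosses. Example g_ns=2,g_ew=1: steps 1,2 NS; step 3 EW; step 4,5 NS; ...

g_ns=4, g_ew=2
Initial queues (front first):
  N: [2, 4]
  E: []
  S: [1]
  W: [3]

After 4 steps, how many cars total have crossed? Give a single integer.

Step 1 [NS]: N:car2-GO,E:wait,S:car1-GO,W:wait | queues: N=1 E=0 S=0 W=1
Step 2 [NS]: N:car4-GO,E:wait,S:empty,W:wait | queues: N=0 E=0 S=0 W=1
Step 3 [NS]: N:empty,E:wait,S:empty,W:wait | queues: N=0 E=0 S=0 W=1
Step 4 [NS]: N:empty,E:wait,S:empty,W:wait | queues: N=0 E=0 S=0 W=1
Cars crossed by step 4: 3

Answer: 3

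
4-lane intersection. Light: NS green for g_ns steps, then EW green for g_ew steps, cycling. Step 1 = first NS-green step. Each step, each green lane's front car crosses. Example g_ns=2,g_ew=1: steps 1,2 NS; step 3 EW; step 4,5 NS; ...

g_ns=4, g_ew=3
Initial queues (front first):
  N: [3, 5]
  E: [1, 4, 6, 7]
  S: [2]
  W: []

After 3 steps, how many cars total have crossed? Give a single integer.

Answer: 3

Derivation:
Step 1 [NS]: N:car3-GO,E:wait,S:car2-GO,W:wait | queues: N=1 E=4 S=0 W=0
Step 2 [NS]: N:car5-GO,E:wait,S:empty,W:wait | queues: N=0 E=4 S=0 W=0
Step 3 [NS]: N:empty,E:wait,S:empty,W:wait | queues: N=0 E=4 S=0 W=0
Cars crossed by step 3: 3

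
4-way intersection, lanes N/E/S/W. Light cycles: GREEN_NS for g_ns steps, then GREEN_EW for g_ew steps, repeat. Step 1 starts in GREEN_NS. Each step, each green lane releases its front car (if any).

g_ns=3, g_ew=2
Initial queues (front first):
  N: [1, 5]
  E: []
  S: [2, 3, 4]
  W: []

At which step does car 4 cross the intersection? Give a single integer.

Step 1 [NS]: N:car1-GO,E:wait,S:car2-GO,W:wait | queues: N=1 E=0 S=2 W=0
Step 2 [NS]: N:car5-GO,E:wait,S:car3-GO,W:wait | queues: N=0 E=0 S=1 W=0
Step 3 [NS]: N:empty,E:wait,S:car4-GO,W:wait | queues: N=0 E=0 S=0 W=0
Car 4 crosses at step 3

3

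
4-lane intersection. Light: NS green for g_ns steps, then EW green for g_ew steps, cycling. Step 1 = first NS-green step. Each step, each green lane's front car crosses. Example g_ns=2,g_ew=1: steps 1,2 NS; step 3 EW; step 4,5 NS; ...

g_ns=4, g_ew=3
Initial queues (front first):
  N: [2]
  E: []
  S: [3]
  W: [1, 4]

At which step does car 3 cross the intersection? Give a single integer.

Step 1 [NS]: N:car2-GO,E:wait,S:car3-GO,W:wait | queues: N=0 E=0 S=0 W=2
Step 2 [NS]: N:empty,E:wait,S:empty,W:wait | queues: N=0 E=0 S=0 W=2
Step 3 [NS]: N:empty,E:wait,S:empty,W:wait | queues: N=0 E=0 S=0 W=2
Step 4 [NS]: N:empty,E:wait,S:empty,W:wait | queues: N=0 E=0 S=0 W=2
Step 5 [EW]: N:wait,E:empty,S:wait,W:car1-GO | queues: N=0 E=0 S=0 W=1
Step 6 [EW]: N:wait,E:empty,S:wait,W:car4-GO | queues: N=0 E=0 S=0 W=0
Car 3 crosses at step 1

1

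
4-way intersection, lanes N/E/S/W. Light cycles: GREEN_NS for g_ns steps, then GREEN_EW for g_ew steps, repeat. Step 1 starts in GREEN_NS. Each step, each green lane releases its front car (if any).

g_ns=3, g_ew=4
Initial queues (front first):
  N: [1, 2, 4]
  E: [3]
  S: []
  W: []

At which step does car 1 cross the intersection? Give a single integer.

Step 1 [NS]: N:car1-GO,E:wait,S:empty,W:wait | queues: N=2 E=1 S=0 W=0
Step 2 [NS]: N:car2-GO,E:wait,S:empty,W:wait | queues: N=1 E=1 S=0 W=0
Step 3 [NS]: N:car4-GO,E:wait,S:empty,W:wait | queues: N=0 E=1 S=0 W=0
Step 4 [EW]: N:wait,E:car3-GO,S:wait,W:empty | queues: N=0 E=0 S=0 W=0
Car 1 crosses at step 1

1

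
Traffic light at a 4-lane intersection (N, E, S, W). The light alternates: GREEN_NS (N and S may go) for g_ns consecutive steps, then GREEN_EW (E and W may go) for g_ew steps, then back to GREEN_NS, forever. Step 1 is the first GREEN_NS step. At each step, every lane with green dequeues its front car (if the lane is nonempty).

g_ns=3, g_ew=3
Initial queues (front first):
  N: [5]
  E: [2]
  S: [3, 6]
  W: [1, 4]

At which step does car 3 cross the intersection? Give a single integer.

Step 1 [NS]: N:car5-GO,E:wait,S:car3-GO,W:wait | queues: N=0 E=1 S=1 W=2
Step 2 [NS]: N:empty,E:wait,S:car6-GO,W:wait | queues: N=0 E=1 S=0 W=2
Step 3 [NS]: N:empty,E:wait,S:empty,W:wait | queues: N=0 E=1 S=0 W=2
Step 4 [EW]: N:wait,E:car2-GO,S:wait,W:car1-GO | queues: N=0 E=0 S=0 W=1
Step 5 [EW]: N:wait,E:empty,S:wait,W:car4-GO | queues: N=0 E=0 S=0 W=0
Car 3 crosses at step 1

1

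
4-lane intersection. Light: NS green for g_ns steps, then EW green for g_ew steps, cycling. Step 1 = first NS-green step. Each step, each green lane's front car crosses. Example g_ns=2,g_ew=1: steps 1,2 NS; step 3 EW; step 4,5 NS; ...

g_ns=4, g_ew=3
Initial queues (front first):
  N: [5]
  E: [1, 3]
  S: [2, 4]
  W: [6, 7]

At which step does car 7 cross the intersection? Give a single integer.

Step 1 [NS]: N:car5-GO,E:wait,S:car2-GO,W:wait | queues: N=0 E=2 S=1 W=2
Step 2 [NS]: N:empty,E:wait,S:car4-GO,W:wait | queues: N=0 E=2 S=0 W=2
Step 3 [NS]: N:empty,E:wait,S:empty,W:wait | queues: N=0 E=2 S=0 W=2
Step 4 [NS]: N:empty,E:wait,S:empty,W:wait | queues: N=0 E=2 S=0 W=2
Step 5 [EW]: N:wait,E:car1-GO,S:wait,W:car6-GO | queues: N=0 E=1 S=0 W=1
Step 6 [EW]: N:wait,E:car3-GO,S:wait,W:car7-GO | queues: N=0 E=0 S=0 W=0
Car 7 crosses at step 6

6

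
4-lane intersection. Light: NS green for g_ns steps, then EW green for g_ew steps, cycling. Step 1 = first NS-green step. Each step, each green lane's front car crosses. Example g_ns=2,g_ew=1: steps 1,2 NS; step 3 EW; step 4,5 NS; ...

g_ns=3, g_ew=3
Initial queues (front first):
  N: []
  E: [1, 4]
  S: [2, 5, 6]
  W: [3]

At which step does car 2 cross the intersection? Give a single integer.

Step 1 [NS]: N:empty,E:wait,S:car2-GO,W:wait | queues: N=0 E=2 S=2 W=1
Step 2 [NS]: N:empty,E:wait,S:car5-GO,W:wait | queues: N=0 E=2 S=1 W=1
Step 3 [NS]: N:empty,E:wait,S:car6-GO,W:wait | queues: N=0 E=2 S=0 W=1
Step 4 [EW]: N:wait,E:car1-GO,S:wait,W:car3-GO | queues: N=0 E=1 S=0 W=0
Step 5 [EW]: N:wait,E:car4-GO,S:wait,W:empty | queues: N=0 E=0 S=0 W=0
Car 2 crosses at step 1

1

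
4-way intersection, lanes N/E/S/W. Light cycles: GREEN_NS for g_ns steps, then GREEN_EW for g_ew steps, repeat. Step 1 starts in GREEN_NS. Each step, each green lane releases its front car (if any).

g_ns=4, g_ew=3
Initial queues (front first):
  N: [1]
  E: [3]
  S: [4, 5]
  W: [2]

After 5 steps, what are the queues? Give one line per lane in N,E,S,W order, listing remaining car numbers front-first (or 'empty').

Step 1 [NS]: N:car1-GO,E:wait,S:car4-GO,W:wait | queues: N=0 E=1 S=1 W=1
Step 2 [NS]: N:empty,E:wait,S:car5-GO,W:wait | queues: N=0 E=1 S=0 W=1
Step 3 [NS]: N:empty,E:wait,S:empty,W:wait | queues: N=0 E=1 S=0 W=1
Step 4 [NS]: N:empty,E:wait,S:empty,W:wait | queues: N=0 E=1 S=0 W=1
Step 5 [EW]: N:wait,E:car3-GO,S:wait,W:car2-GO | queues: N=0 E=0 S=0 W=0

N: empty
E: empty
S: empty
W: empty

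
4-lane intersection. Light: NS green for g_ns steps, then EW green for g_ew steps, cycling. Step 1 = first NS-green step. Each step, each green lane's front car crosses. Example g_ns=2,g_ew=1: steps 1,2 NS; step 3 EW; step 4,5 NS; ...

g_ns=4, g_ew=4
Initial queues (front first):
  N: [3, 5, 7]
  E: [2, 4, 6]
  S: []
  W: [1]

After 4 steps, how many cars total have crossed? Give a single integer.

Answer: 3

Derivation:
Step 1 [NS]: N:car3-GO,E:wait,S:empty,W:wait | queues: N=2 E=3 S=0 W=1
Step 2 [NS]: N:car5-GO,E:wait,S:empty,W:wait | queues: N=1 E=3 S=0 W=1
Step 3 [NS]: N:car7-GO,E:wait,S:empty,W:wait | queues: N=0 E=3 S=0 W=1
Step 4 [NS]: N:empty,E:wait,S:empty,W:wait | queues: N=0 E=3 S=0 W=1
Cars crossed by step 4: 3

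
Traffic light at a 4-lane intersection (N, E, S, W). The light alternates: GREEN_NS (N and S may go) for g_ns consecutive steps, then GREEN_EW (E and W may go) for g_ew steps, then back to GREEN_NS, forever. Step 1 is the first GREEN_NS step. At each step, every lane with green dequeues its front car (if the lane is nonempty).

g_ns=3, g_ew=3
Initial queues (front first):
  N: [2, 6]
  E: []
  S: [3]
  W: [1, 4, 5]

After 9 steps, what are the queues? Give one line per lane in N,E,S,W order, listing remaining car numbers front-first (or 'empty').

Step 1 [NS]: N:car2-GO,E:wait,S:car3-GO,W:wait | queues: N=1 E=0 S=0 W=3
Step 2 [NS]: N:car6-GO,E:wait,S:empty,W:wait | queues: N=0 E=0 S=0 W=3
Step 3 [NS]: N:empty,E:wait,S:empty,W:wait | queues: N=0 E=0 S=0 W=3
Step 4 [EW]: N:wait,E:empty,S:wait,W:car1-GO | queues: N=0 E=0 S=0 W=2
Step 5 [EW]: N:wait,E:empty,S:wait,W:car4-GO | queues: N=0 E=0 S=0 W=1
Step 6 [EW]: N:wait,E:empty,S:wait,W:car5-GO | queues: N=0 E=0 S=0 W=0

N: empty
E: empty
S: empty
W: empty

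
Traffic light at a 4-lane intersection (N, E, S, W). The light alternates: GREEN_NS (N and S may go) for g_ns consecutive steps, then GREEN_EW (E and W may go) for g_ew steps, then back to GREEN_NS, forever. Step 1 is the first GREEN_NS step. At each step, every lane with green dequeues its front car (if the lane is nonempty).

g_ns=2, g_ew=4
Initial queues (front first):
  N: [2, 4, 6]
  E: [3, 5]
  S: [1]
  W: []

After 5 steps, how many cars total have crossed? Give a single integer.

Step 1 [NS]: N:car2-GO,E:wait,S:car1-GO,W:wait | queues: N=2 E=2 S=0 W=0
Step 2 [NS]: N:car4-GO,E:wait,S:empty,W:wait | queues: N=1 E=2 S=0 W=0
Step 3 [EW]: N:wait,E:car3-GO,S:wait,W:empty | queues: N=1 E=1 S=0 W=0
Step 4 [EW]: N:wait,E:car5-GO,S:wait,W:empty | queues: N=1 E=0 S=0 W=0
Step 5 [EW]: N:wait,E:empty,S:wait,W:empty | queues: N=1 E=0 S=0 W=0
Cars crossed by step 5: 5

Answer: 5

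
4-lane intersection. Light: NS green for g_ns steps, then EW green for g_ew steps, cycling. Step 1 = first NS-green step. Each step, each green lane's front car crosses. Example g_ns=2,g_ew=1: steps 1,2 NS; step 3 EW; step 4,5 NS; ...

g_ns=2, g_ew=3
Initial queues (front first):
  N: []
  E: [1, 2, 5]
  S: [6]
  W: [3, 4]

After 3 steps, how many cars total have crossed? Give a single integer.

Step 1 [NS]: N:empty,E:wait,S:car6-GO,W:wait | queues: N=0 E=3 S=0 W=2
Step 2 [NS]: N:empty,E:wait,S:empty,W:wait | queues: N=0 E=3 S=0 W=2
Step 3 [EW]: N:wait,E:car1-GO,S:wait,W:car3-GO | queues: N=0 E=2 S=0 W=1
Cars crossed by step 3: 3

Answer: 3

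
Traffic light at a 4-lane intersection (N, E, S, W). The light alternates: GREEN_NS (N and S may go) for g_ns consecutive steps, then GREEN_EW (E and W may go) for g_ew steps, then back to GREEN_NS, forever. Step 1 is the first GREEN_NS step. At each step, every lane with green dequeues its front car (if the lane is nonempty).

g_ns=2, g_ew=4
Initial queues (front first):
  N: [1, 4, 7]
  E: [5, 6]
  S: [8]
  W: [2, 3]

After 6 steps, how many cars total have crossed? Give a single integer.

Answer: 7

Derivation:
Step 1 [NS]: N:car1-GO,E:wait,S:car8-GO,W:wait | queues: N=2 E=2 S=0 W=2
Step 2 [NS]: N:car4-GO,E:wait,S:empty,W:wait | queues: N=1 E=2 S=0 W=2
Step 3 [EW]: N:wait,E:car5-GO,S:wait,W:car2-GO | queues: N=1 E=1 S=0 W=1
Step 4 [EW]: N:wait,E:car6-GO,S:wait,W:car3-GO | queues: N=1 E=0 S=0 W=0
Step 5 [EW]: N:wait,E:empty,S:wait,W:empty | queues: N=1 E=0 S=0 W=0
Step 6 [EW]: N:wait,E:empty,S:wait,W:empty | queues: N=1 E=0 S=0 W=0
Cars crossed by step 6: 7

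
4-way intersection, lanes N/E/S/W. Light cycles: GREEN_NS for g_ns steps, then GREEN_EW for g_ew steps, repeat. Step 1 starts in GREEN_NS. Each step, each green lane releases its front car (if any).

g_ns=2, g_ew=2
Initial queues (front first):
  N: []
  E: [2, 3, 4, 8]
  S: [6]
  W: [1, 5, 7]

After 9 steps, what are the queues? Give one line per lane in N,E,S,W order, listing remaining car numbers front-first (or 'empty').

Step 1 [NS]: N:empty,E:wait,S:car6-GO,W:wait | queues: N=0 E=4 S=0 W=3
Step 2 [NS]: N:empty,E:wait,S:empty,W:wait | queues: N=0 E=4 S=0 W=3
Step 3 [EW]: N:wait,E:car2-GO,S:wait,W:car1-GO | queues: N=0 E=3 S=0 W=2
Step 4 [EW]: N:wait,E:car3-GO,S:wait,W:car5-GO | queues: N=0 E=2 S=0 W=1
Step 5 [NS]: N:empty,E:wait,S:empty,W:wait | queues: N=0 E=2 S=0 W=1
Step 6 [NS]: N:empty,E:wait,S:empty,W:wait | queues: N=0 E=2 S=0 W=1
Step 7 [EW]: N:wait,E:car4-GO,S:wait,W:car7-GO | queues: N=0 E=1 S=0 W=0
Step 8 [EW]: N:wait,E:car8-GO,S:wait,W:empty | queues: N=0 E=0 S=0 W=0

N: empty
E: empty
S: empty
W: empty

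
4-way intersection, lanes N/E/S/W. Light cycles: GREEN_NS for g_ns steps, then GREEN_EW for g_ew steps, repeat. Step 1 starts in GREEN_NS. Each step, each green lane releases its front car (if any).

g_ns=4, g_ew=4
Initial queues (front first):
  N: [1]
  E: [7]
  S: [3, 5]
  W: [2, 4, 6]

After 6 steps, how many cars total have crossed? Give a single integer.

Answer: 6

Derivation:
Step 1 [NS]: N:car1-GO,E:wait,S:car3-GO,W:wait | queues: N=0 E=1 S=1 W=3
Step 2 [NS]: N:empty,E:wait,S:car5-GO,W:wait | queues: N=0 E=1 S=0 W=3
Step 3 [NS]: N:empty,E:wait,S:empty,W:wait | queues: N=0 E=1 S=0 W=3
Step 4 [NS]: N:empty,E:wait,S:empty,W:wait | queues: N=0 E=1 S=0 W=3
Step 5 [EW]: N:wait,E:car7-GO,S:wait,W:car2-GO | queues: N=0 E=0 S=0 W=2
Step 6 [EW]: N:wait,E:empty,S:wait,W:car4-GO | queues: N=0 E=0 S=0 W=1
Cars crossed by step 6: 6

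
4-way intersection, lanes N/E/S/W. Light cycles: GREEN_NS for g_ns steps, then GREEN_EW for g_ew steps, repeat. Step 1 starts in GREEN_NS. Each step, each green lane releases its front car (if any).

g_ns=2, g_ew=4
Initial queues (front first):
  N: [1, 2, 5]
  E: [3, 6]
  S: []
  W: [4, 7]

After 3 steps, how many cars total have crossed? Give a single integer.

Step 1 [NS]: N:car1-GO,E:wait,S:empty,W:wait | queues: N=2 E=2 S=0 W=2
Step 2 [NS]: N:car2-GO,E:wait,S:empty,W:wait | queues: N=1 E=2 S=0 W=2
Step 3 [EW]: N:wait,E:car3-GO,S:wait,W:car4-GO | queues: N=1 E=1 S=0 W=1
Cars crossed by step 3: 4

Answer: 4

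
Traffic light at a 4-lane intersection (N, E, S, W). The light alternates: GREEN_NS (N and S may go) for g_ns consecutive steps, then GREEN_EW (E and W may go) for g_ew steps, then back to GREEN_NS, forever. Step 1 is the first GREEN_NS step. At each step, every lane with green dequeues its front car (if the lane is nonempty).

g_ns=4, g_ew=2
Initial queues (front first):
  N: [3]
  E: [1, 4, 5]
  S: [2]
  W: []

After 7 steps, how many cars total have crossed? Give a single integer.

Step 1 [NS]: N:car3-GO,E:wait,S:car2-GO,W:wait | queues: N=0 E=3 S=0 W=0
Step 2 [NS]: N:empty,E:wait,S:empty,W:wait | queues: N=0 E=3 S=0 W=0
Step 3 [NS]: N:empty,E:wait,S:empty,W:wait | queues: N=0 E=3 S=0 W=0
Step 4 [NS]: N:empty,E:wait,S:empty,W:wait | queues: N=0 E=3 S=0 W=0
Step 5 [EW]: N:wait,E:car1-GO,S:wait,W:empty | queues: N=0 E=2 S=0 W=0
Step 6 [EW]: N:wait,E:car4-GO,S:wait,W:empty | queues: N=0 E=1 S=0 W=0
Step 7 [NS]: N:empty,E:wait,S:empty,W:wait | queues: N=0 E=1 S=0 W=0
Cars crossed by step 7: 4

Answer: 4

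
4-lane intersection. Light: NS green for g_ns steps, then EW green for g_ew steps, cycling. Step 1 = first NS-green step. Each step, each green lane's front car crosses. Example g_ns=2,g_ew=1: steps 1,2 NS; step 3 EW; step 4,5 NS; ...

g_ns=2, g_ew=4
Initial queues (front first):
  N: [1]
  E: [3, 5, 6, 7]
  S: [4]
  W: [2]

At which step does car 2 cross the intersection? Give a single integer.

Step 1 [NS]: N:car1-GO,E:wait,S:car4-GO,W:wait | queues: N=0 E=4 S=0 W=1
Step 2 [NS]: N:empty,E:wait,S:empty,W:wait | queues: N=0 E=4 S=0 W=1
Step 3 [EW]: N:wait,E:car3-GO,S:wait,W:car2-GO | queues: N=0 E=3 S=0 W=0
Step 4 [EW]: N:wait,E:car5-GO,S:wait,W:empty | queues: N=0 E=2 S=0 W=0
Step 5 [EW]: N:wait,E:car6-GO,S:wait,W:empty | queues: N=0 E=1 S=0 W=0
Step 6 [EW]: N:wait,E:car7-GO,S:wait,W:empty | queues: N=0 E=0 S=0 W=0
Car 2 crosses at step 3

3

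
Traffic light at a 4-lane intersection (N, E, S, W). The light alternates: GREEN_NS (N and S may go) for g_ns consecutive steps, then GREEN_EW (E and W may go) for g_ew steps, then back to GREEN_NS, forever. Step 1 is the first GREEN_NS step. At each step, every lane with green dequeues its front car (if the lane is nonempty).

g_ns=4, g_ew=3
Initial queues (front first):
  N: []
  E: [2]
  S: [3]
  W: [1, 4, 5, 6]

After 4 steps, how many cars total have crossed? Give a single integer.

Step 1 [NS]: N:empty,E:wait,S:car3-GO,W:wait | queues: N=0 E=1 S=0 W=4
Step 2 [NS]: N:empty,E:wait,S:empty,W:wait | queues: N=0 E=1 S=0 W=4
Step 3 [NS]: N:empty,E:wait,S:empty,W:wait | queues: N=0 E=1 S=0 W=4
Step 4 [NS]: N:empty,E:wait,S:empty,W:wait | queues: N=0 E=1 S=0 W=4
Cars crossed by step 4: 1

Answer: 1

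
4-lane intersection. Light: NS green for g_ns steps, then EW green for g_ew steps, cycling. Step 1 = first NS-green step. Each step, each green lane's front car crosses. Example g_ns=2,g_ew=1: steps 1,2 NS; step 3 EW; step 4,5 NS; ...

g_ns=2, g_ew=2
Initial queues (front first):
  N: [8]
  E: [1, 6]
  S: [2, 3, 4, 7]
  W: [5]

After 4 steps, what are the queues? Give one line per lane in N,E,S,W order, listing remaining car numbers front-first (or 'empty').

Step 1 [NS]: N:car8-GO,E:wait,S:car2-GO,W:wait | queues: N=0 E=2 S=3 W=1
Step 2 [NS]: N:empty,E:wait,S:car3-GO,W:wait | queues: N=0 E=2 S=2 W=1
Step 3 [EW]: N:wait,E:car1-GO,S:wait,W:car5-GO | queues: N=0 E=1 S=2 W=0
Step 4 [EW]: N:wait,E:car6-GO,S:wait,W:empty | queues: N=0 E=0 S=2 W=0

N: empty
E: empty
S: 4 7
W: empty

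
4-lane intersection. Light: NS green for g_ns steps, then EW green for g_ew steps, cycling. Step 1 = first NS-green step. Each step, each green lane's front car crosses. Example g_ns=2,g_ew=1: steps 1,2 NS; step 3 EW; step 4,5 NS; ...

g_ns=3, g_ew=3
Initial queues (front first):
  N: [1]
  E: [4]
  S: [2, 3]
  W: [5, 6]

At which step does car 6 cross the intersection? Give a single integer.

Step 1 [NS]: N:car1-GO,E:wait,S:car2-GO,W:wait | queues: N=0 E=1 S=1 W=2
Step 2 [NS]: N:empty,E:wait,S:car3-GO,W:wait | queues: N=0 E=1 S=0 W=2
Step 3 [NS]: N:empty,E:wait,S:empty,W:wait | queues: N=0 E=1 S=0 W=2
Step 4 [EW]: N:wait,E:car4-GO,S:wait,W:car5-GO | queues: N=0 E=0 S=0 W=1
Step 5 [EW]: N:wait,E:empty,S:wait,W:car6-GO | queues: N=0 E=0 S=0 W=0
Car 6 crosses at step 5

5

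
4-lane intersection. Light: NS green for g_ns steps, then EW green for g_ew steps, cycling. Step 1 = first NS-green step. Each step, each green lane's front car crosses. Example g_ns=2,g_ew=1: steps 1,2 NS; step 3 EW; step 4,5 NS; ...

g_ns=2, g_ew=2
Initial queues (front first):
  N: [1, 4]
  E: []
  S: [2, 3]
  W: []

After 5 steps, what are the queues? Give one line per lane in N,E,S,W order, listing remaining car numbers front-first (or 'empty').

Step 1 [NS]: N:car1-GO,E:wait,S:car2-GO,W:wait | queues: N=1 E=0 S=1 W=0
Step 2 [NS]: N:car4-GO,E:wait,S:car3-GO,W:wait | queues: N=0 E=0 S=0 W=0

N: empty
E: empty
S: empty
W: empty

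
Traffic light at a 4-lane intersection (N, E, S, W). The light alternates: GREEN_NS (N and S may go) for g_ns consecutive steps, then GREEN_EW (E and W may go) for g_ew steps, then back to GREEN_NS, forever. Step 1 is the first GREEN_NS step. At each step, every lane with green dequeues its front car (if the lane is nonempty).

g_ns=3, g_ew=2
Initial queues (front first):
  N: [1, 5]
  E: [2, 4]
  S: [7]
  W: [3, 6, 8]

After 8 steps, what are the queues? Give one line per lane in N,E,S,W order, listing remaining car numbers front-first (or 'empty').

Step 1 [NS]: N:car1-GO,E:wait,S:car7-GO,W:wait | queues: N=1 E=2 S=0 W=3
Step 2 [NS]: N:car5-GO,E:wait,S:empty,W:wait | queues: N=0 E=2 S=0 W=3
Step 3 [NS]: N:empty,E:wait,S:empty,W:wait | queues: N=0 E=2 S=0 W=3
Step 4 [EW]: N:wait,E:car2-GO,S:wait,W:car3-GO | queues: N=0 E=1 S=0 W=2
Step 5 [EW]: N:wait,E:car4-GO,S:wait,W:car6-GO | queues: N=0 E=0 S=0 W=1
Step 6 [NS]: N:empty,E:wait,S:empty,W:wait | queues: N=0 E=0 S=0 W=1
Step 7 [NS]: N:empty,E:wait,S:empty,W:wait | queues: N=0 E=0 S=0 W=1
Step 8 [NS]: N:empty,E:wait,S:empty,W:wait | queues: N=0 E=0 S=0 W=1

N: empty
E: empty
S: empty
W: 8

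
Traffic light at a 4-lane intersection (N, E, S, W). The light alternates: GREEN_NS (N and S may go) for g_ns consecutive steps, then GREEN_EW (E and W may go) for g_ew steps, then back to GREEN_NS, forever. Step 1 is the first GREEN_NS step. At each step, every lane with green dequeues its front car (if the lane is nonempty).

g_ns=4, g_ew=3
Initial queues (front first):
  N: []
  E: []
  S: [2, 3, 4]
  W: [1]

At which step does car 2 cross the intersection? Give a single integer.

Step 1 [NS]: N:empty,E:wait,S:car2-GO,W:wait | queues: N=0 E=0 S=2 W=1
Step 2 [NS]: N:empty,E:wait,S:car3-GO,W:wait | queues: N=0 E=0 S=1 W=1
Step 3 [NS]: N:empty,E:wait,S:car4-GO,W:wait | queues: N=0 E=0 S=0 W=1
Step 4 [NS]: N:empty,E:wait,S:empty,W:wait | queues: N=0 E=0 S=0 W=1
Step 5 [EW]: N:wait,E:empty,S:wait,W:car1-GO | queues: N=0 E=0 S=0 W=0
Car 2 crosses at step 1

1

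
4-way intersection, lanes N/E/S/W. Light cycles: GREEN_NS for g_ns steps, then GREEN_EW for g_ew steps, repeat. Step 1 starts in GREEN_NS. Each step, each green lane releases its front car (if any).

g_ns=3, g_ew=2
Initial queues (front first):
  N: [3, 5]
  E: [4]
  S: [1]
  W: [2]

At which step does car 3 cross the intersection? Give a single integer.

Step 1 [NS]: N:car3-GO,E:wait,S:car1-GO,W:wait | queues: N=1 E=1 S=0 W=1
Step 2 [NS]: N:car5-GO,E:wait,S:empty,W:wait | queues: N=0 E=1 S=0 W=1
Step 3 [NS]: N:empty,E:wait,S:empty,W:wait | queues: N=0 E=1 S=0 W=1
Step 4 [EW]: N:wait,E:car4-GO,S:wait,W:car2-GO | queues: N=0 E=0 S=0 W=0
Car 3 crosses at step 1

1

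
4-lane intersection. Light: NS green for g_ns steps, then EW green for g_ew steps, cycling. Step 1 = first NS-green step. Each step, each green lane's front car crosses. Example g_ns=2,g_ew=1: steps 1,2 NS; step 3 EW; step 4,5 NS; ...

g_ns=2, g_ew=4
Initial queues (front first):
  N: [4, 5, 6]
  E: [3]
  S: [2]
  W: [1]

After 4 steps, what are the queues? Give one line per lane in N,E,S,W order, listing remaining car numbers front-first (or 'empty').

Step 1 [NS]: N:car4-GO,E:wait,S:car2-GO,W:wait | queues: N=2 E=1 S=0 W=1
Step 2 [NS]: N:car5-GO,E:wait,S:empty,W:wait | queues: N=1 E=1 S=0 W=1
Step 3 [EW]: N:wait,E:car3-GO,S:wait,W:car1-GO | queues: N=1 E=0 S=0 W=0
Step 4 [EW]: N:wait,E:empty,S:wait,W:empty | queues: N=1 E=0 S=0 W=0

N: 6
E: empty
S: empty
W: empty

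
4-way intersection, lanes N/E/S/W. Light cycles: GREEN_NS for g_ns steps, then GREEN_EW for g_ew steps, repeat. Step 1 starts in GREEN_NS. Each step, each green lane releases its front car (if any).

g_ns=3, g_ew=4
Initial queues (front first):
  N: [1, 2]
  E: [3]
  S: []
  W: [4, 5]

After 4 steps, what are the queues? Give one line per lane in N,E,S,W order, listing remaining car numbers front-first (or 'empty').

Step 1 [NS]: N:car1-GO,E:wait,S:empty,W:wait | queues: N=1 E=1 S=0 W=2
Step 2 [NS]: N:car2-GO,E:wait,S:empty,W:wait | queues: N=0 E=1 S=0 W=2
Step 3 [NS]: N:empty,E:wait,S:empty,W:wait | queues: N=0 E=1 S=0 W=2
Step 4 [EW]: N:wait,E:car3-GO,S:wait,W:car4-GO | queues: N=0 E=0 S=0 W=1

N: empty
E: empty
S: empty
W: 5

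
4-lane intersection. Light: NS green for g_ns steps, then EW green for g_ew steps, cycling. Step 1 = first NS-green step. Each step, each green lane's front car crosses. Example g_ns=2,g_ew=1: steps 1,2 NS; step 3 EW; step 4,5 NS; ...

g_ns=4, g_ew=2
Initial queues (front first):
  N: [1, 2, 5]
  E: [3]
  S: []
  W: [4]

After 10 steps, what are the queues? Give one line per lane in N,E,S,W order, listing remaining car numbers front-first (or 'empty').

Step 1 [NS]: N:car1-GO,E:wait,S:empty,W:wait | queues: N=2 E=1 S=0 W=1
Step 2 [NS]: N:car2-GO,E:wait,S:empty,W:wait | queues: N=1 E=1 S=0 W=1
Step 3 [NS]: N:car5-GO,E:wait,S:empty,W:wait | queues: N=0 E=1 S=0 W=1
Step 4 [NS]: N:empty,E:wait,S:empty,W:wait | queues: N=0 E=1 S=0 W=1
Step 5 [EW]: N:wait,E:car3-GO,S:wait,W:car4-GO | queues: N=0 E=0 S=0 W=0

N: empty
E: empty
S: empty
W: empty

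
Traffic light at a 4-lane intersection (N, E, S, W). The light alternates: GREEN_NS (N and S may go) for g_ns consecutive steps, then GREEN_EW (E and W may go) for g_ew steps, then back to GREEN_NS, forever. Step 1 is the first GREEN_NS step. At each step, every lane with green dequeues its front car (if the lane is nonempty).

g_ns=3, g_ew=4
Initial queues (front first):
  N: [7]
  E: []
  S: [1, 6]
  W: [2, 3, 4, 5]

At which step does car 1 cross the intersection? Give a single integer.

Step 1 [NS]: N:car7-GO,E:wait,S:car1-GO,W:wait | queues: N=0 E=0 S=1 W=4
Step 2 [NS]: N:empty,E:wait,S:car6-GO,W:wait | queues: N=0 E=0 S=0 W=4
Step 3 [NS]: N:empty,E:wait,S:empty,W:wait | queues: N=0 E=0 S=0 W=4
Step 4 [EW]: N:wait,E:empty,S:wait,W:car2-GO | queues: N=0 E=0 S=0 W=3
Step 5 [EW]: N:wait,E:empty,S:wait,W:car3-GO | queues: N=0 E=0 S=0 W=2
Step 6 [EW]: N:wait,E:empty,S:wait,W:car4-GO | queues: N=0 E=0 S=0 W=1
Step 7 [EW]: N:wait,E:empty,S:wait,W:car5-GO | queues: N=0 E=0 S=0 W=0
Car 1 crosses at step 1

1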